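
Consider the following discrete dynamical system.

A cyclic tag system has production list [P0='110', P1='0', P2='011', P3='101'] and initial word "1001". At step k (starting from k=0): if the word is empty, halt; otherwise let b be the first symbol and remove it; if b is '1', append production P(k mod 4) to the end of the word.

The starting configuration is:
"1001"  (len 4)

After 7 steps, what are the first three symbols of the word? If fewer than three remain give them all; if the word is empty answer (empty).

k=0  "1001"  (len 4)
k=1  "001110"  (len 6)
k=2  "01110"  (len 5)
k=3  "1110"  (len 4)
k=4  "110101"  (len 6)
k=5  "10101110"  (len 8)
k=6  "01011100"  (len 8)
k=7  "1011100"  (len 7)

101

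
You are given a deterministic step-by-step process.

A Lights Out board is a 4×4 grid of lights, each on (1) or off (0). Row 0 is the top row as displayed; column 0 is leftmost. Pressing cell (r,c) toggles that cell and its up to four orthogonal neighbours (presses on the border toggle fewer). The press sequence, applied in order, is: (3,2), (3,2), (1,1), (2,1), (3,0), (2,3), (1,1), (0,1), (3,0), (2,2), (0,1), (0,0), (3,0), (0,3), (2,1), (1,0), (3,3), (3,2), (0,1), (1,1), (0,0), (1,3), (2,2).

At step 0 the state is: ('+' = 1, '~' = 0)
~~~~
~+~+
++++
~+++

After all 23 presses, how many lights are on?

5

step 0: ~~~~
~+~+
++++
~+++
step 1: ~~~~
~+~+
++~+
~~~~
step 2: ~~~~
~+~+
++++
~+++
step 3: ~+~~
+~++
+~++
~+++
step 4: ~+~~
++++
~+~+
~~++
step 5: ~+~~
++++
++~+
++++
step 6: ~+~~
+++~
+++~
+++~
step 7: ~~~~
~~~~
+~+~
+++~
step 8: +++~
~+~~
+~+~
+++~
step 9: +++~
~+~~
~~+~
~~+~
step 10: +++~
~++~
~+~+
~~~~
step 11: ~~~~
~~+~
~+~+
~~~~
step 12: ++~~
+~+~
~+~+
~~~~
step 13: ++~~
+~+~
++~+
++~~
step 14: ++++
+~++
++~+
++~~
step 15: ++++
++++
~~++
+~~~
step 16: ~+++
~~++
+~++
+~~~
step 17: ~+++
~~++
+~+~
+~++
step 18: ~+++
~~++
+~~~
++~~
step 19: +~~+
~+++
+~~~
++~~
step 20: ++~+
+~~+
++~~
++~~
step 21: ~~~+
~~~+
++~~
++~~
step 22: ~~~~
~~+~
++~+
++~~
step 23: ~~~~
~~~~
+~+~
+++~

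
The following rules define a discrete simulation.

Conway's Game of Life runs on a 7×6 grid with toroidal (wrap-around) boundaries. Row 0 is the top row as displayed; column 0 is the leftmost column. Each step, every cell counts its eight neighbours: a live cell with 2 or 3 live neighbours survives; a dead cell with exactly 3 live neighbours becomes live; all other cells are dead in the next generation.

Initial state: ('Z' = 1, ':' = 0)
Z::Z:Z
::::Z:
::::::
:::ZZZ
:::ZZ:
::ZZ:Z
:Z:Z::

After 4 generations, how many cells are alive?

0) Z::Z:Z
::::Z:
::::::
:::ZZZ
:::ZZ:
::ZZ:Z
:Z:Z::
1) Z:ZZ:Z
::::ZZ
:::Z:Z
:::Z:Z
::::::
::::::
:Z:Z:Z
2) :ZZZ::
::Z:::
Z::Z:Z
::::::
::::::
::::::
:Z:Z:Z
3) ZZ:ZZ:
Z:::Z:
::::::
::::::
::::::
::::::
ZZ:ZZ:
4) ::::::
ZZ:ZZ:
::::::
::::::
::::::
::::::
ZZ:ZZ:

8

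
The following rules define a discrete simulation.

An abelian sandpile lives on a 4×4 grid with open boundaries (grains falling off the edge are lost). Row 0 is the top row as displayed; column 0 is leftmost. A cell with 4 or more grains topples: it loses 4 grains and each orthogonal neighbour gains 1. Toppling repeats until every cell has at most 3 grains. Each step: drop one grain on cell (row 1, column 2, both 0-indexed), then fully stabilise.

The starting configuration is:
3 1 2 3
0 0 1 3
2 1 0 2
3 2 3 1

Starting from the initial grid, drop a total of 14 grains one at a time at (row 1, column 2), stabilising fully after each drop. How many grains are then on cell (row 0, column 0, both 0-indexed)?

t=0: 3 1 2 3
0 0 1 3
2 1 0 2
3 2 3 1
t=1: 3 1 2 3
0 0 2 3
2 1 0 2
3 2 3 1
t=2: 3 1 2 3
0 0 3 3
2 1 0 2
3 2 3 1
t=3: 3 2 0 1
0 1 2 1
2 1 1 3
3 2 3 1
t=4: 3 2 0 1
0 1 3 1
2 1 1 3
3 2 3 1
t=5: 3 2 1 1
0 2 0 2
2 1 2 3
3 2 3 1
t=6: 3 2 1 1
0 2 1 2
2 1 2 3
3 2 3 1
t=7: 3 2 1 1
0 2 2 2
2 1 2 3
3 2 3 1
t=8: 3 2 1 1
0 2 3 2
2 1 2 3
3 2 3 1
t=9: 3 2 2 1
0 3 0 3
2 1 3 3
3 2 3 1
t=10: 3 2 2 1
0 3 1 3
2 1 3 3
3 2 3 1
t=11: 3 2 2 1
0 3 2 3
2 1 3 3
3 2 3 1
t=12: 3 2 2 1
0 3 3 3
2 1 3 3
3 2 3 1
t=13: 3 3 3 2
1 0 3 1
2 3 2 1
3 3 0 3
t=14: 0 1 1 3
2 2 1 2
2 3 3 1
3 3 0 3

0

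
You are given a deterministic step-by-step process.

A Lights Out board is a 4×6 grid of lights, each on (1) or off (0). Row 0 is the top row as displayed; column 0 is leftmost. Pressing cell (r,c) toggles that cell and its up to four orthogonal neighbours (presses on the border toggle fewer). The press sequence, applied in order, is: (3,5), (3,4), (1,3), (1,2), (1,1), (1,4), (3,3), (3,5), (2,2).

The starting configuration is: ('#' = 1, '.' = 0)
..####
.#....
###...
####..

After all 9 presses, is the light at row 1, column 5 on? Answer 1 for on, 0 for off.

0) ..####
.#....
###...
####..
1) ..####
.#....
###..#
######
2) ..####
.#....
###.##
###...
3) ..#.##
.####.
######
###...
4) ....##
....#.
##.###
###...
5) .#..##
###.#.
#..###
###...
6) .#...#
####.#
#..#.#
###...
7) .#...#
####.#
#....#
##.##.
8) .#...#
####.#
#.....
##.#.#
9) .#...#
##.#.#
####..
####.#

1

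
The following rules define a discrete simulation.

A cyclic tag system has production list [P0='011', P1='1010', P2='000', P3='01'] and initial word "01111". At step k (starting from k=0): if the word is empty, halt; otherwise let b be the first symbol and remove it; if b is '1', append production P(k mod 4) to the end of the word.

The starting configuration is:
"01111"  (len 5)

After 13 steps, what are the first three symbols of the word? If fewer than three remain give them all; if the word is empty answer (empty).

[0] "01111"  (len 5)
[1] "1111"  (len 4)
[2] "1111010"  (len 7)
[3] "111010000"  (len 9)
[4] "1101000001"  (len 10)
[5] "101000001011"  (len 12)
[6] "010000010111010"  (len 15)
[7] "10000010111010"  (len 14)
[8] "000001011101001"  (len 15)
[9] "00001011101001"  (len 14)
[10] "0001011101001"  (len 13)
[11] "001011101001"  (len 12)
[12] "01011101001"  (len 11)
[13] "1011101001"  (len 10)

101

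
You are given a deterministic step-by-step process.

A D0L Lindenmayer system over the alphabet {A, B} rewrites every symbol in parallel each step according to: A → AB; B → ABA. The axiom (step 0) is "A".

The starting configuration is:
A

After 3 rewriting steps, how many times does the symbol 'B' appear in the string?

gen 0: A
gen 1: AB
gen 2: ABABA
gen 3: ABABAABABAAB

5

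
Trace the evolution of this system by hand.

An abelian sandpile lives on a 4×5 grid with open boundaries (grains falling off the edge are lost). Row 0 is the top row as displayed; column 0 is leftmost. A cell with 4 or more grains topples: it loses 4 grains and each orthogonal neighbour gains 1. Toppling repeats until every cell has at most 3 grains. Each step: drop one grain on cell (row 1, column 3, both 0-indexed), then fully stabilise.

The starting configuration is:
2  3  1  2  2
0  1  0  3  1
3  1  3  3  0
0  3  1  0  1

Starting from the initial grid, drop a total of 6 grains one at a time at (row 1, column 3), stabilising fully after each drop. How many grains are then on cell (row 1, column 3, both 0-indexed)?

3

step 0: 2  3  1  2  2
0  1  0  3  1
3  1  3  3  0
0  3  1  0  1
step 1: 2  3  1  3  2
0  1  2  1  2
3  2  0  1  1
0  3  2  1  1
step 2: 2  3  1  3  2
0  1  2  2  2
3  2  0  1  1
0  3  2  1  1
step 3: 2  3  1  3  2
0  1  2  3  2
3  2  0  1  1
0  3  2  1  1
step 4: 2  3  2  0  3
0  1  3  1  3
3  2  0  2  1
0  3  2  1  1
step 5: 2  3  2  0  3
0  1  3  2  3
3  2  0  2  1
0  3  2  1  1
step 6: 2  3  2  0  3
0  1  3  3  3
3  2  0  2  1
0  3  2  1  1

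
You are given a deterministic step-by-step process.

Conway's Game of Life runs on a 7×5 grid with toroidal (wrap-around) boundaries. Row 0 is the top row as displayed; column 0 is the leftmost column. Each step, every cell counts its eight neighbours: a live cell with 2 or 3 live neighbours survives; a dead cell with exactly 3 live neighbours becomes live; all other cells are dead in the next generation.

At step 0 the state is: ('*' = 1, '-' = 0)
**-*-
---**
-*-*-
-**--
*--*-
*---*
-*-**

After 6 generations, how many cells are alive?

t=0: **-*-
---**
-*-*-
-**--
*--*-
*---*
-*-**
t=1: -*---
-*-*-
**-**
**-**
*-**-
-**--
-*-*-
t=2: **---
-*-*-
-----
-----
-----
*---*
**---
t=3: ----*
***--
-----
-----
-----
**--*
-----
t=4: **---
**---
-*---
-----
*----
*----
----*
t=5: -*--*
--*--
**---
-----
-----
*---*
-*--*
t=6: -***-
--*--
-*---
-----
-----
*---*
-*-**

10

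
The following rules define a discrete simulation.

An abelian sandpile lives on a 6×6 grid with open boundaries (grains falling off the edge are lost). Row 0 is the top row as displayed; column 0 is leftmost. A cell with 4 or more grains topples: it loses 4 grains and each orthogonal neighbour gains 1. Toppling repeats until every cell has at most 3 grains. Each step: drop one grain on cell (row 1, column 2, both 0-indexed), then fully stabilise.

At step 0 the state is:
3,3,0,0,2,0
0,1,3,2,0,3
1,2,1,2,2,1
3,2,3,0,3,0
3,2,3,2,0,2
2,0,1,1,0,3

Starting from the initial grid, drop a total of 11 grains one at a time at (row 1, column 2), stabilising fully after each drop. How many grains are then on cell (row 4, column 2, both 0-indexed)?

[0] 3,3,0,0,2,0
0,1,3,2,0,3
1,2,1,2,2,1
3,2,3,0,3,0
3,2,3,2,0,2
2,0,1,1,0,3
[1] 3,3,1,0,2,0
0,2,0,3,0,3
1,2,2,2,2,1
3,2,3,0,3,0
3,2,3,2,0,2
2,0,1,1,0,3
[2] 3,3,1,0,2,0
0,2,1,3,0,3
1,2,2,2,2,1
3,2,3,0,3,0
3,2,3,2,0,2
2,0,1,1,0,3
[3] 3,3,1,0,2,0
0,2,2,3,0,3
1,2,2,2,2,1
3,2,3,0,3,0
3,2,3,2,0,2
2,0,1,1,0,3
[4] 3,3,1,0,2,0
0,2,3,3,0,3
1,2,2,2,2,1
3,2,3,0,3,0
3,2,3,2,0,2
2,0,1,1,0,3
[5] 3,3,2,1,2,0
0,3,1,0,1,3
1,2,3,3,2,1
3,2,3,0,3,0
3,2,3,2,0,2
2,0,1,1,0,3
[6] 3,3,2,1,2,0
0,3,2,0,1,3
1,2,3,3,2,1
3,2,3,0,3,0
3,2,3,2,0,2
2,0,1,1,0,3
[7] 3,3,2,1,2,0
0,3,3,0,1,3
1,2,3,3,2,1
3,2,3,0,3,0
3,2,3,2,0,2
2,0,1,1,0,3
[8] 0,2,0,2,2,0
2,2,3,2,1,3
3,1,3,0,3,1
1,2,2,2,3,0
1,1,1,3,0,2
3,1,2,1,0,3
[9] 0,2,1,2,2,0
2,3,1,3,1,3
3,2,0,1,3,1
1,2,3,2,3,0
1,1,1,3,0,2
3,1,2,1,0,3
[10] 0,2,1,2,2,0
2,3,2,3,1,3
3,2,0,1,3,1
1,2,3,2,3,0
1,1,1,3,0,2
3,1,2,1,0,3
[11] 0,2,1,2,2,0
2,3,3,3,1,3
3,2,0,1,3,1
1,2,3,2,3,0
1,1,1,3,0,2
3,1,2,1,0,3

1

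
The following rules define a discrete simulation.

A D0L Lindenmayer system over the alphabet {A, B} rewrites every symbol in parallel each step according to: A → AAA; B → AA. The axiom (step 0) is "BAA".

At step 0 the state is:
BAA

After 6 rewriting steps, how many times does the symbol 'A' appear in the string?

1944

t=0: BAA
t=1: AAAAAAAA
t=2: AAAAAAAAAAAAAAAAAAAAAAAA
t=3: AAAAAAAAAAAAAAAAAAAAAAAAAAAAAAAAAAAAAAAAAAAAAAAAAAAAAAAAAAAAAAAAAAAAAAAA
t=4: AAAAAAAAAAAAAAAAAAAAAAAAAAAAAAAAAAAAAAAAAAAAAAAAAAAAAAAAAA…AAAAAAAAAAAAAAAAAAAAAAAAAAAAAAAAAAAAAAAAAAAAAAAAAAAAAAAAAA  (len 216)
t=5: AAAAAAAAAAAAAAAAAAAAAAAAAAAAAAAAAAAAAAAAAAAAAAAAAAAAAAAAAA…AAAAAAAAAAAAAAAAAAAAAAAAAAAAAAAAAAAAAAAAAAAAAAAAAAAAAAAAAA  (len 648)
t=6: AAAAAAAAAAAAAAAAAAAAAAAAAAAAAAAAAAAAAAAAAAAAAAAAAAAAAAAAAA…AAAAAAAAAAAAAAAAAAAAAAAAAAAAAAAAAAAAAAAAAAAAAAAAAAAAAAAAAA  (len 1944)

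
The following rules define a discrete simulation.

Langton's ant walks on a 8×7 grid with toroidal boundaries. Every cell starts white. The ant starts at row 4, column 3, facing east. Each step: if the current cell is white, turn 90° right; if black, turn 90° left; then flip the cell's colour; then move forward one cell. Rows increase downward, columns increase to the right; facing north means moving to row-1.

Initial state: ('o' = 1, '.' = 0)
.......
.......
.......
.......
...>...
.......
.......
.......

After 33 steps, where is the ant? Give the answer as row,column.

3,1

gen 0: .......
.......
.......
.......
...>...
.......
.......
.......
gen 1: .......
.......
.......
.......
...o...
...v...
.......
.......
gen 2: .......
.......
.......
.......
...o...
..<o...
.......
.......
gen 3: .......
.......
.......
.......
..^o...
..oo...
.......
.......
gen 4: .......
.......
.......
.......
..o>...
..oo...
.......
.......
gen 5: .......
.......
.......
...^...
..o....
..oo...
.......
.......
gen 6: .......
.......
.......
...o>..
..o....
..oo...
.......
.......
gen 7: .......
.......
.......
...oo..
..o.v..
..oo...
.......
.......
gen 8: .......
.......
.......
...oo..
..o<o..
..oo...
.......
.......
gen 9: .......
.......
.......
...^o..
..ooo..
..oo...
.......
.......
gen 10: .......
.......
.......
..<.o..
..ooo..
..oo...
.......
.......
gen 11: .......
.......
..^....
..o.o..
..ooo..
..oo...
.......
.......
gen 12: .......
.......
..o>...
..o.o..
..ooo..
..oo...
.......
.......
gen 13: .......
.......
..oo...
..ovo..
..ooo..
..oo...
.......
.......
gen 14: .......
.......
..oo...
..<oo..
..ooo..
..oo...
.......
.......
gen 15: .......
.......
..oo...
...oo..
..voo..
..oo...
.......
.......
gen 16: .......
.......
..oo...
...oo..
...>o..
..oo...
.......
.......
gen 17: .......
.......
..oo...
...^o..
....o..
..oo...
.......
.......
gen 18: .......
.......
..oo...
..<.o..
....o..
..oo...
.......
.......
gen 19: .......
.......
..^o...
..o.o..
....o..
..oo...
.......
.......
gen 20: .......
.......
.<.o...
..o.o..
....o..
..oo...
.......
.......
gen 21: .......
.^.....
.o.o...
..o.o..
....o..
..oo...
.......
.......
gen 22: .......
.o>....
.o.o...
..o.o..
....o..
..oo...
.......
.......
gen 23: .......
.oo....
.ovo...
..o.o..
....o..
..oo...
.......
.......
gen 24: .......
.oo....
.<oo...
..o.o..
....o..
..oo...
.......
.......
gen 25: .......
.oo....
..oo...
.vo.o..
....o..
..oo...
.......
.......
gen 26: .......
.oo....
..oo...
<oo.o..
....o..
..oo...
.......
.......
gen 27: .......
.oo....
^.oo...
ooo.o..
....o..
..oo...
.......
.......
gen 28: .......
.oo....
o>oo...
ooo.o..
....o..
..oo...
.......
.......
gen 29: .......
.oo....
oooo...
ovo.o..
....o..
..oo...
.......
.......
gen 30: .......
.oo....
oooo...
o.>.o..
....o..
..oo...
.......
.......
gen 31: .......
.oo....
oo^o...
o...o..
....o..
..oo...
.......
.......
gen 32: .......
.oo....
o<.o...
o...o..
....o..
..oo...
.......
.......
gen 33: .......
.oo....
o..o...
ov..o..
....o..
..oo...
.......
.......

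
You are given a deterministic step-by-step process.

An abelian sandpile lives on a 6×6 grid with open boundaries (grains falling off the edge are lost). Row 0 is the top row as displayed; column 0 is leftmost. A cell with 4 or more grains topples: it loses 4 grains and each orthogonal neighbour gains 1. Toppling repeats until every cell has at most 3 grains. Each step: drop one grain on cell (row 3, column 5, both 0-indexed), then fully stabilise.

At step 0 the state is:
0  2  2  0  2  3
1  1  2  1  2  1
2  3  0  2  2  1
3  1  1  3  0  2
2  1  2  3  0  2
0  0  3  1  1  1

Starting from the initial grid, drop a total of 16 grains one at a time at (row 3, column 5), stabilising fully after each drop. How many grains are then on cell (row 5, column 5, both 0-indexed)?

2

[0] 0  2  2  0  2  3
1  1  2  1  2  1
2  3  0  2  2  1
3  1  1  3  0  2
2  1  2  3  0  2
0  0  3  1  1  1
[1] 0  2  2  0  2  3
1  1  2  1  2  1
2  3  0  2  2  1
3  1  1  3  0  3
2  1  2  3  0  2
0  0  3  1  1  1
[2] 0  2  2  0  2  3
1  1  2  1  2  1
2  3  0  2  2  2
3  1  1  3  1  0
2  1  2  3  0  3
0  0  3  1  1  1
[3] 0  2  2  0  2  3
1  1  2  1  2  1
2  3  0  2  2  2
3  1  1  3  1  1
2  1  2  3  0  3
0  0  3  1  1  1
[4] 0  2  2  0  2  3
1  1  2  1  2  1
2  3  0  2  2  2
3  1  1  3  1  2
2  1  2  3  0  3
0  0  3  1  1  1
[5] 0  2  2  0  2  3
1  1  2  1  2  1
2  3  0  2  2  2
3  1  1  3  1  3
2  1  2  3  0  3
0  0  3  1  1  1
[6] 0  2  2  0  2  3
1  1  2  1  2  1
2  3  0  2  2  3
3  1  1  3  2  1
2  1  2  3  1  0
0  0  3  1  1  2
[7] 0  2  2  0  2  3
1  1  2  1  2  1
2  3  0  2  2  3
3  1  1  3  2  2
2  1  2  3  1  0
0  0  3  1  1  2
[8] 0  2  2  0  2  3
1  1  2  1  2  1
2  3  0  2  2  3
3  1  1  3  2  3
2  1  2  3  1  0
0  0  3  1  1  2
[9] 0  2  2  0  2  3
1  1  2  1  2  2
2  3  0  2  3  0
3  1  1  3  3  1
2  1  2  3  1  1
0  0  3  1  1  2
[10] 0  2  2  0  2  3
1  1  2  1  2  2
2  3  0  2  3  0
3  1  1  3  3  2
2  1  2  3  1  1
0  0  3  1  1  2
[11] 0  2  2  0  2  3
1  1  2  1  2  2
2  3  0  2  3  0
3  1  1  3  3  3
2  1  2  3  1  1
0  0  3  1  1  2
[12] 0  2  2  0  2  3
1  1  2  2  3  2
2  3  1  0  1  2
3  1  2  2  2  1
2  1  3  0  3  2
0  0  3  2  1  2
[13] 0  2  2  0  2  3
1  1  2  2  3  2
2  3  1  0  1  2
3  1  2  2  2  2
2  1  3  0  3  2
0  0  3  2  1  2
[14] 0  2  2  0  2  3
1  1  2  2  3  2
2  3  1  0  1  2
3  1  2  2  2  3
2  1  3  0  3  2
0  0  3  2  1  2
[15] 0  2  2  0  2  3
1  1  2  2  3  2
2  3  1  0  1  3
3  1  2  2  3  0
2  1  3  0  3  3
0  0  3  2  1  2
[16] 0  2  2  0  2  3
1  1  2  2  3  2
2  3  1  0  1  3
3  1  2  2  3  1
2  1  3  0  3  3
0  0  3  2  1  2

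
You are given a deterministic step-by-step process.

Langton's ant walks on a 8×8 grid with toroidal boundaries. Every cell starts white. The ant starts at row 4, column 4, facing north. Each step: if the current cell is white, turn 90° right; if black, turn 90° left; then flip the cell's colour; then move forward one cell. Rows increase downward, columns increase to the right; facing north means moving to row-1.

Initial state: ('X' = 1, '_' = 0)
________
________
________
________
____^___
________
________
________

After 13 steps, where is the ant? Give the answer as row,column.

4,3

gen 0: ________
________
________
________
____^___
________
________
________
gen 1: ________
________
________
________
____X>__
________
________
________
gen 2: ________
________
________
________
____XX__
_____v__
________
________
gen 3: ________
________
________
________
____XX__
____<X__
________
________
gen 4: ________
________
________
________
____^X__
____XX__
________
________
gen 5: ________
________
________
________
___<_X__
____XX__
________
________
gen 6: ________
________
________
___^____
___X_X__
____XX__
________
________
gen 7: ________
________
________
___X>___
___X_X__
____XX__
________
________
gen 8: ________
________
________
___XX___
___XvX__
____XX__
________
________
gen 9: ________
________
________
___XX___
___<XX__
____XX__
________
________
gen 10: ________
________
________
___XX___
____XX__
___vXX__
________
________
gen 11: ________
________
________
___XX___
____XX__
__<XXX__
________
________
gen 12: ________
________
________
___XX___
__^_XX__
__XXXX__
________
________
gen 13: ________
________
________
___XX___
__X>XX__
__XXXX__
________
________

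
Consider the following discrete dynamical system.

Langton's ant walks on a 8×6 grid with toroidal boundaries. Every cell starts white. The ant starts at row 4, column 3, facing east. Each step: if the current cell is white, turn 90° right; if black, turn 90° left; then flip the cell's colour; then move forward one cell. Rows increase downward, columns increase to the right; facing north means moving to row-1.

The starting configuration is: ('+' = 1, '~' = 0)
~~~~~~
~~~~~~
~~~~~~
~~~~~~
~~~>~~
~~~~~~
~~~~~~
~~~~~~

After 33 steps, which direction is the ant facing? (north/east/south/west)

south

k=0  ~~~~~~
~~~~~~
~~~~~~
~~~~~~
~~~>~~
~~~~~~
~~~~~~
~~~~~~
k=1  ~~~~~~
~~~~~~
~~~~~~
~~~~~~
~~~+~~
~~~v~~
~~~~~~
~~~~~~
k=2  ~~~~~~
~~~~~~
~~~~~~
~~~~~~
~~~+~~
~~<+~~
~~~~~~
~~~~~~
k=3  ~~~~~~
~~~~~~
~~~~~~
~~~~~~
~~^+~~
~~++~~
~~~~~~
~~~~~~
k=4  ~~~~~~
~~~~~~
~~~~~~
~~~~~~
~~+>~~
~~++~~
~~~~~~
~~~~~~
k=5  ~~~~~~
~~~~~~
~~~~~~
~~~^~~
~~+~~~
~~++~~
~~~~~~
~~~~~~
k=6  ~~~~~~
~~~~~~
~~~~~~
~~~+>~
~~+~~~
~~++~~
~~~~~~
~~~~~~
k=7  ~~~~~~
~~~~~~
~~~~~~
~~~++~
~~+~v~
~~++~~
~~~~~~
~~~~~~
k=8  ~~~~~~
~~~~~~
~~~~~~
~~~++~
~~+<+~
~~++~~
~~~~~~
~~~~~~
k=9  ~~~~~~
~~~~~~
~~~~~~
~~~^+~
~~+++~
~~++~~
~~~~~~
~~~~~~
k=10  ~~~~~~
~~~~~~
~~~~~~
~~<~+~
~~+++~
~~++~~
~~~~~~
~~~~~~
k=11  ~~~~~~
~~~~~~
~~^~~~
~~+~+~
~~+++~
~~++~~
~~~~~~
~~~~~~
k=12  ~~~~~~
~~~~~~
~~+>~~
~~+~+~
~~+++~
~~++~~
~~~~~~
~~~~~~
k=13  ~~~~~~
~~~~~~
~~++~~
~~+v+~
~~+++~
~~++~~
~~~~~~
~~~~~~
k=14  ~~~~~~
~~~~~~
~~++~~
~~<++~
~~+++~
~~++~~
~~~~~~
~~~~~~
k=15  ~~~~~~
~~~~~~
~~++~~
~~~++~
~~v++~
~~++~~
~~~~~~
~~~~~~
k=16  ~~~~~~
~~~~~~
~~++~~
~~~++~
~~~>+~
~~++~~
~~~~~~
~~~~~~
k=17  ~~~~~~
~~~~~~
~~++~~
~~~^+~
~~~~+~
~~++~~
~~~~~~
~~~~~~
k=18  ~~~~~~
~~~~~~
~~++~~
~~<~+~
~~~~+~
~~++~~
~~~~~~
~~~~~~
k=19  ~~~~~~
~~~~~~
~~^+~~
~~+~+~
~~~~+~
~~++~~
~~~~~~
~~~~~~
k=20  ~~~~~~
~~~~~~
~<~+~~
~~+~+~
~~~~+~
~~++~~
~~~~~~
~~~~~~
k=21  ~~~~~~
~^~~~~
~+~+~~
~~+~+~
~~~~+~
~~++~~
~~~~~~
~~~~~~
k=22  ~~~~~~
~+>~~~
~+~+~~
~~+~+~
~~~~+~
~~++~~
~~~~~~
~~~~~~
k=23  ~~~~~~
~++~~~
~+v+~~
~~+~+~
~~~~+~
~~++~~
~~~~~~
~~~~~~
k=24  ~~~~~~
~++~~~
~<++~~
~~+~+~
~~~~+~
~~++~~
~~~~~~
~~~~~~
k=25  ~~~~~~
~++~~~
~~++~~
~v+~+~
~~~~+~
~~++~~
~~~~~~
~~~~~~
k=26  ~~~~~~
~++~~~
~~++~~
<++~+~
~~~~+~
~~++~~
~~~~~~
~~~~~~
k=27  ~~~~~~
~++~~~
^~++~~
+++~+~
~~~~+~
~~++~~
~~~~~~
~~~~~~
k=28  ~~~~~~
~++~~~
+>++~~
+++~+~
~~~~+~
~~++~~
~~~~~~
~~~~~~
k=29  ~~~~~~
~++~~~
++++~~
+v+~+~
~~~~+~
~~++~~
~~~~~~
~~~~~~
k=30  ~~~~~~
~++~~~
++++~~
+~>~+~
~~~~+~
~~++~~
~~~~~~
~~~~~~
k=31  ~~~~~~
~++~~~
++^+~~
+~~~+~
~~~~+~
~~++~~
~~~~~~
~~~~~~
k=32  ~~~~~~
~++~~~
+<~+~~
+~~~+~
~~~~+~
~~++~~
~~~~~~
~~~~~~
k=33  ~~~~~~
~++~~~
+~~+~~
+v~~+~
~~~~+~
~~++~~
~~~~~~
~~~~~~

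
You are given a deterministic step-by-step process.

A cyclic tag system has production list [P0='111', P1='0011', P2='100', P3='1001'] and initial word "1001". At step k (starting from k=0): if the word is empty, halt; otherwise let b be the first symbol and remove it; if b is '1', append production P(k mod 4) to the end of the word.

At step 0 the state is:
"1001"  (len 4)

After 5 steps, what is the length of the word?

9

0) "1001"  (len 4)
1) "001111"  (len 6)
2) "01111"  (len 5)
3) "1111"  (len 4)
4) "1111001"  (len 7)
5) "111001111"  (len 9)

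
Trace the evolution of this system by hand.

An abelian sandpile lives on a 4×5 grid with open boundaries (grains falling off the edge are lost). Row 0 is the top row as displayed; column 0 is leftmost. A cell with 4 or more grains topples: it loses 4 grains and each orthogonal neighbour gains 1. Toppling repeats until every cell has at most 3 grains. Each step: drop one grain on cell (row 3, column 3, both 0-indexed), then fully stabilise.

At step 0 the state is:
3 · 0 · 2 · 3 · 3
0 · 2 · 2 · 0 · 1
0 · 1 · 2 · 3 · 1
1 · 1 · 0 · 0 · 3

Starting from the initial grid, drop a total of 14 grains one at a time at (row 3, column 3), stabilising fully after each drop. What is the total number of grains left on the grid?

step 0: 3 · 0 · 2 · 3 · 3
0 · 2 · 2 · 0 · 1
0 · 1 · 2 · 3 · 1
1 · 1 · 0 · 0 · 3
step 1: 3 · 0 · 2 · 3 · 3
0 · 2 · 2 · 0 · 1
0 · 1 · 2 · 3 · 1
1 · 1 · 0 · 1 · 3
step 2: 3 · 0 · 2 · 3 · 3
0 · 2 · 2 · 0 · 1
0 · 1 · 2 · 3 · 1
1 · 1 · 0 · 2 · 3
step 3: 3 · 0 · 2 · 3 · 3
0 · 2 · 2 · 0 · 1
0 · 1 · 2 · 3 · 1
1 · 1 · 0 · 3 · 3
step 4: 3 · 0 · 2 · 3 · 3
0 · 2 · 2 · 1 · 1
0 · 1 · 3 · 0 · 3
1 · 1 · 1 · 2 · 0
step 5: 3 · 0 · 2 · 3 · 3
0 · 2 · 2 · 1 · 1
0 · 1 · 3 · 0 · 3
1 · 1 · 1 · 3 · 0
step 6: 3 · 0 · 2 · 3 · 3
0 · 2 · 2 · 1 · 1
0 · 1 · 3 · 1 · 3
1 · 1 · 2 · 0 · 1
step 7: 3 · 0 · 2 · 3 · 3
0 · 2 · 2 · 1 · 1
0 · 1 · 3 · 1 · 3
1 · 1 · 2 · 1 · 1
step 8: 3 · 0 · 2 · 3 · 3
0 · 2 · 2 · 1 · 1
0 · 1 · 3 · 1 · 3
1 · 1 · 2 · 2 · 1
step 9: 3 · 0 · 2 · 3 · 3
0 · 2 · 2 · 1 · 1
0 · 1 · 3 · 1 · 3
1 · 1 · 2 · 3 · 1
step 10: 3 · 0 · 2 · 3 · 3
0 · 2 · 2 · 1 · 1
0 · 1 · 3 · 2 · 3
1 · 1 · 3 · 0 · 2
step 11: 3 · 0 · 2 · 3 · 3
0 · 2 · 2 · 1 · 1
0 · 1 · 3 · 2 · 3
1 · 1 · 3 · 1 · 2
step 12: 3 · 0 · 2 · 3 · 3
0 · 2 · 2 · 1 · 1
0 · 1 · 3 · 2 · 3
1 · 1 · 3 · 2 · 2
step 13: 3 · 0 · 2 · 3 · 3
0 · 2 · 2 · 1 · 1
0 · 1 · 3 · 2 · 3
1 · 1 · 3 · 3 · 2
step 14: 3 · 0 · 2 · 3 · 3
0 · 2 · 3 · 2 · 2
0 · 2 · 1 · 1 · 1
1 · 2 · 1 · 3 · 0

32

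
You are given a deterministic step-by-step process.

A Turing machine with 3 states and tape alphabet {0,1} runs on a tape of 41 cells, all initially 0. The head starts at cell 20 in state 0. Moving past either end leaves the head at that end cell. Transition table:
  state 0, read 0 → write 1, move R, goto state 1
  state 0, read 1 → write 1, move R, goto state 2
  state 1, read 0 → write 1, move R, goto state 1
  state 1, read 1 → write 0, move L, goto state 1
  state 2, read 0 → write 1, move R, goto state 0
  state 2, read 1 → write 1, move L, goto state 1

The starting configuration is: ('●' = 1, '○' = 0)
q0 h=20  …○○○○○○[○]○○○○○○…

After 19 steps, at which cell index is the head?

39

k=0  q0 h=20  …○○○○○○[○]○○○○○○…
k=1  q1 h=21  …○○○○○●[○]○○○○○○…
k=2  q1 h=22  …○○○○●●[○]○○○○○○…
k=3  q1 h=23  …○○○●●●[○]○○○○○○…
k=4  q1 h=24  …○○●●●●[○]○○○○○○…
k=5  q1 h=25  …○●●●●●[○]○○○○○○…
k=6  q1 h=26  …●●●●●●[○]○○○○○○…
k=7  q1 h=27  …●●●●●●[○]○○○○○○…
k=8  q1 h=28  …●●●●●●[○]○○○○○○…
k=9  q1 h=29  …●●●●●●[○]○○○○○○…
k=10  q1 h=30  …●●●●●●[○]○○○○○○…
k=11  q1 h=31  …●●●●●●[○]○○○○○○…
k=12  q1 h=32  …●●●●●●[○]○○○○○○…
k=13  q1 h=33  …●●●●●●[○]○○○○○○…
k=14  q1 h=34  …●●●●●●[○]○○○○○○|
k=15  q1 h=35  …●●●●●●[○]○○○○○|
k=16  q1 h=36  …●●●●●●[○]○○○○|
k=17  q1 h=37  …●●●●●●[○]○○○|
k=18  q1 h=38  …●●●●●●[○]○○|
k=19  q1 h=39  …●●●●●●[○]○|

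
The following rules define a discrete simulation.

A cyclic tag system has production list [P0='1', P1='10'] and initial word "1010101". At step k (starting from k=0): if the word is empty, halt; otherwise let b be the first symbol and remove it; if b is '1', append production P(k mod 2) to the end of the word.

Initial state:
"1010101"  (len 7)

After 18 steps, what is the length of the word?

7

[0] "1010101"  (len 7)
[1] "0101011"  (len 7)
[2] "101011"  (len 6)
[3] "010111"  (len 6)
[4] "10111"  (len 5)
[5] "01111"  (len 5)
[6] "1111"  (len 4)
[7] "1111"  (len 4)
[8] "11110"  (len 5)
[9] "11101"  (len 5)
[10] "110110"  (len 6)
[11] "101101"  (len 6)
[12] "0110110"  (len 7)
[13] "110110"  (len 6)
[14] "1011010"  (len 7)
[15] "0110101"  (len 7)
[16] "110101"  (len 6)
[17] "101011"  (len 6)
[18] "0101110"  (len 7)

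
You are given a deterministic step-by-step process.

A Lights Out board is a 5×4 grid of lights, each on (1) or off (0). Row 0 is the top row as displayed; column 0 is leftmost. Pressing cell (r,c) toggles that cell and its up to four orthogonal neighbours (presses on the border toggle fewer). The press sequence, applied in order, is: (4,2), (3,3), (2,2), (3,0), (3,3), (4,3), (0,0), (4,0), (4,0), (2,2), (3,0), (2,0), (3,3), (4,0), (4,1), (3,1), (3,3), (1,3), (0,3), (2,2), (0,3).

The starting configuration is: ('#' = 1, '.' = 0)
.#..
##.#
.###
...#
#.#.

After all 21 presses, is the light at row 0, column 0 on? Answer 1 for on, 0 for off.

1

step 0: .#..
##.#
.###
...#
#.#.
step 1: .#..
##.#
.###
..##
##.#
step 2: .#..
##.#
.##.
....
##..
step 3: .#..
####
...#
..#.
##..
step 4: .#..
####
#..#
###.
.#..
step 5: .#..
####
#...
##.#
.#.#
step 6: .#..
####
#...
##..
.##.
step 7: #...
.###
#...
##..
.##.
step 8: #...
.###
#...
.#..
#.#.
step 9: #...
.###
#...
##..
.##.
step 10: #...
.#.#
####
###.
.##.
step 11: #...
.#.#
.###
..#.
###.
step 12: #...
##.#
#.##
#.#.
###.
step 13: #...
##.#
#.#.
#..#
####
step 14: #...
##.#
#.#.
...#
..##
step 15: #...
##.#
#.#.
.#.#
##.#
step 16: #...
##.#
###.
#.##
#..#
step 17: #...
##.#
####
#...
#...
step 18: #..#
###.
###.
#...
#...
step 19: #.#.
####
###.
#...
#...
step 20: #.#.
##.#
#..#
#.#.
#...
step 21: #..#
##..
#..#
#.#.
#...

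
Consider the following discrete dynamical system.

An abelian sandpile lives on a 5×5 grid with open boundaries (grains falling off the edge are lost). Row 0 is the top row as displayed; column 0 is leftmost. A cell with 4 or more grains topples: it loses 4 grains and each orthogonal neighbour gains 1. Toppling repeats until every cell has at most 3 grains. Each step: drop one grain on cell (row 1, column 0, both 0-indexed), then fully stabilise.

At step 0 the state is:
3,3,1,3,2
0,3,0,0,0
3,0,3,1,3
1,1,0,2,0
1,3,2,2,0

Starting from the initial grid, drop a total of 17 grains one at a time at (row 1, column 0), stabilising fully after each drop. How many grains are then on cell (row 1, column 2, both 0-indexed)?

3

gen 0: 3,3,1,3,2
0,3,0,0,0
3,0,3,1,3
1,1,0,2,0
1,3,2,2,0
gen 1: 3,3,1,3,2
1,3,0,0,0
3,0,3,1,3
1,1,0,2,0
1,3,2,2,0
gen 2: 3,3,1,3,2
2,3,0,0,0
3,0,3,1,3
1,1,0,2,0
1,3,2,2,0
gen 3: 3,3,1,3,2
3,3,0,0,0
3,0,3,1,3
1,1,0,2,0
1,3,2,2,0
gen 4: 1,1,2,3,2
3,1,1,0,0
0,2,3,1,3
2,1,0,2,0
1,3,2,2,0
gen 5: 2,1,2,3,2
0,2,1,0,0
1,2,3,1,3
2,1,0,2,0
1,3,2,2,0
gen 6: 2,1,2,3,2
1,2,1,0,0
1,2,3,1,3
2,1,0,2,0
1,3,2,2,0
gen 7: 2,1,2,3,2
2,2,1,0,0
1,2,3,1,3
2,1,0,2,0
1,3,2,2,0
gen 8: 2,1,2,3,2
3,2,1,0,0
1,2,3,1,3
2,1,0,2,0
1,3,2,2,0
gen 9: 3,1,2,3,2
0,3,1,0,0
2,2,3,1,3
2,1,0,2,0
1,3,2,2,0
gen 10: 3,1,2,3,2
1,3,1,0,0
2,2,3,1,3
2,1,0,2,0
1,3,2,2,0
gen 11: 3,1,2,3,2
2,3,1,0,0
2,2,3,1,3
2,1,0,2,0
1,3,2,2,0
gen 12: 3,1,2,3,2
3,3,1,0,0
2,2,3,1,3
2,1,0,2,0
1,3,2,2,0
gen 13: 0,3,2,3,2
2,0,2,0,0
3,3,3,1,3
2,1,0,2,0
1,3,2,2,0
gen 14: 0,3,2,3,2
3,0,2,0,0
3,3,3,1,3
2,1,0,2,0
1,3,2,2,0
gen 15: 1,3,2,3,2
1,2,3,0,0
1,1,0,2,3
3,2,1,2,0
1,3,2,2,0
gen 16: 1,3,2,3,2
2,2,3,0,0
1,1,0,2,3
3,2,1,2,0
1,3,2,2,0
gen 17: 1,3,2,3,2
3,2,3,0,0
1,1,0,2,3
3,2,1,2,0
1,3,2,2,0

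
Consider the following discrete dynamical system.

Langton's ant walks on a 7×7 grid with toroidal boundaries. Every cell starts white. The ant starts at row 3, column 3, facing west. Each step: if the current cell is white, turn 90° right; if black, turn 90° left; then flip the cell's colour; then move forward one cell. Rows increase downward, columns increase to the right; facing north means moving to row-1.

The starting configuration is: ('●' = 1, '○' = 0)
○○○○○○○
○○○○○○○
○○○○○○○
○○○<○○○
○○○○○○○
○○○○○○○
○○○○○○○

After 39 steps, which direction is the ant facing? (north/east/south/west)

north

0) ○○○○○○○
○○○○○○○
○○○○○○○
○○○<○○○
○○○○○○○
○○○○○○○
○○○○○○○
1) ○○○○○○○
○○○○○○○
○○○^○○○
○○○●○○○
○○○○○○○
○○○○○○○
○○○○○○○
2) ○○○○○○○
○○○○○○○
○○○●>○○
○○○●○○○
○○○○○○○
○○○○○○○
○○○○○○○
3) ○○○○○○○
○○○○○○○
○○○●●○○
○○○●v○○
○○○○○○○
○○○○○○○
○○○○○○○
4) ○○○○○○○
○○○○○○○
○○○●●○○
○○○<●○○
○○○○○○○
○○○○○○○
○○○○○○○
5) ○○○○○○○
○○○○○○○
○○○●●○○
○○○○●○○
○○○v○○○
○○○○○○○
○○○○○○○
6) ○○○○○○○
○○○○○○○
○○○●●○○
○○○○●○○
○○<●○○○
○○○○○○○
○○○○○○○
7) ○○○○○○○
○○○○○○○
○○○●●○○
○○^○●○○
○○●●○○○
○○○○○○○
○○○○○○○
8) ○○○○○○○
○○○○○○○
○○○●●○○
○○●>●○○
○○●●○○○
○○○○○○○
○○○○○○○
9) ○○○○○○○
○○○○○○○
○○○●●○○
○○●●●○○
○○●v○○○
○○○○○○○
○○○○○○○
10) ○○○○○○○
○○○○○○○
○○○●●○○
○○●●●○○
○○●○>○○
○○○○○○○
○○○○○○○
11) ○○○○○○○
○○○○○○○
○○○●●○○
○○●●●○○
○○●○●○○
○○○○v○○
○○○○○○○
12) ○○○○○○○
○○○○○○○
○○○●●○○
○○●●●○○
○○●○●○○
○○○<●○○
○○○○○○○
13) ○○○○○○○
○○○○○○○
○○○●●○○
○○●●●○○
○○●^●○○
○○○●●○○
○○○○○○○
14) ○○○○○○○
○○○○○○○
○○○●●○○
○○●●●○○
○○●●>○○
○○○●●○○
○○○○○○○
15) ○○○○○○○
○○○○○○○
○○○●●○○
○○●●^○○
○○●●○○○
○○○●●○○
○○○○○○○
16) ○○○○○○○
○○○○○○○
○○○●●○○
○○●<○○○
○○●●○○○
○○○●●○○
○○○○○○○
17) ○○○○○○○
○○○○○○○
○○○●●○○
○○●○○○○
○○●v○○○
○○○●●○○
○○○○○○○
18) ○○○○○○○
○○○○○○○
○○○●●○○
○○●○○○○
○○●○>○○
○○○●●○○
○○○○○○○
19) ○○○○○○○
○○○○○○○
○○○●●○○
○○●○○○○
○○●○●○○
○○○●v○○
○○○○○○○
20) ○○○○○○○
○○○○○○○
○○○●●○○
○○●○○○○
○○●○●○○
○○○●○>○
○○○○○○○
21) ○○○○○○○
○○○○○○○
○○○●●○○
○○●○○○○
○○●○●○○
○○○●○●○
○○○○○v○
22) ○○○○○○○
○○○○○○○
○○○●●○○
○○●○○○○
○○●○●○○
○○○●○●○
○○○○<●○
23) ○○○○○○○
○○○○○○○
○○○●●○○
○○●○○○○
○○●○●○○
○○○●^●○
○○○○●●○
24) ○○○○○○○
○○○○○○○
○○○●●○○
○○●○○○○
○○●○●○○
○○○●●>○
○○○○●●○
25) ○○○○○○○
○○○○○○○
○○○●●○○
○○●○○○○
○○●○●^○
○○○●●○○
○○○○●●○
26) ○○○○○○○
○○○○○○○
○○○●●○○
○○●○○○○
○○●○●●>
○○○●●○○
○○○○●●○
27) ○○○○○○○
○○○○○○○
○○○●●○○
○○●○○○○
○○●○●●●
○○○●●○v
○○○○●●○
28) ○○○○○○○
○○○○○○○
○○○●●○○
○○●○○○○
○○●○●●●
○○○●●<●
○○○○●●○
29) ○○○○○○○
○○○○○○○
○○○●●○○
○○●○○○○
○○●○●^●
○○○●●●●
○○○○●●○
30) ○○○○○○○
○○○○○○○
○○○●●○○
○○●○○○○
○○●○<○●
○○○●●●●
○○○○●●○
31) ○○○○○○○
○○○○○○○
○○○●●○○
○○●○○○○
○○●○○○●
○○○●v●●
○○○○●●○
32) ○○○○○○○
○○○○○○○
○○○●●○○
○○●○○○○
○○●○○○●
○○○●○>●
○○○○●●○
33) ○○○○○○○
○○○○○○○
○○○●●○○
○○●○○○○
○○●○○^●
○○○●○○●
○○○○●●○
34) ○○○○○○○
○○○○○○○
○○○●●○○
○○●○○○○
○○●○○●>
○○○●○○●
○○○○●●○
35) ○○○○○○○
○○○○○○○
○○○●●○○
○○●○○○^
○○●○○●○
○○○●○○●
○○○○●●○
36) ○○○○○○○
○○○○○○○
○○○●●○○
>○●○○○●
○○●○○●○
○○○●○○●
○○○○●●○
37) ○○○○○○○
○○○○○○○
○○○●●○○
●○●○○○●
v○●○○●○
○○○●○○●
○○○○●●○
38) ○○○○○○○
○○○○○○○
○○○●●○○
●○●○○○●
●○●○○●<
○○○●○○●
○○○○●●○
39) ○○○○○○○
○○○○○○○
○○○●●○○
●○●○○○^
●○●○○●●
○○○●○○●
○○○○●●○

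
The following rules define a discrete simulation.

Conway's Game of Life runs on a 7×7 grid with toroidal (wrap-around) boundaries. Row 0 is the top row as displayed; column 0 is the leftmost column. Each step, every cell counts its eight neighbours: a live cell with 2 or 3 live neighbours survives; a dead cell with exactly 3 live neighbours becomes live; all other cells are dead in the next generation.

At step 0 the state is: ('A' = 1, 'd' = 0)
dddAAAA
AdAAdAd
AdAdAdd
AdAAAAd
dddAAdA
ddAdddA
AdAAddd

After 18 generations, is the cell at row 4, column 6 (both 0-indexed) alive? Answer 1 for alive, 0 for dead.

0

k=0  dddAAAA
AdAAdAd
AdAdAdd
AdAAAAd
dddAAdA
ddAdddA
AdAAddd
k=1  AddddAd
AdAdddd
Adddddd
AdAdddd
AAddddA
AAAdAAA
AAAdddd
k=2  AdAdddd
Adddddd
AdddddA
ddddddd
dddAddd
dddAdAd
ddAAAdd
k=3  ddAdddd
Adddddd
AdddddA
ddddddd
ddddAdd
ddddddd
dAAdAdd
k=4  ddAAddd
AAddddA
AdddddA
ddddddd
ddddddd
dddAddd
dAAAddd
k=5  dddAddd
dAAdddA
dAddddA
ddddddd
ddddddd
dddAddd
dAddAdd
k=6  AAdAddd
dAAdddd
dAAdddd
ddddddd
ddddddd
ddddddd
ddAAAdd
k=7  AdddAdd
dddAddd
dAAdddd
ddddddd
ddddddd
dddAddd
dAAAAdd
k=8  dAddAdd
dAAAddd
ddAdddd
ddddddd
ddddddd
dddAAdd
dAAdAdd
k=9  AdddAdd
dAdAddd
dAAAddd
ddddddd
ddddddd
ddAAAdd
dAAdAAd
k=10  AdddAAd
AAdAAdd
dAdAddd
ddAdddd
dddAddd
dAAdAAd
dAAddAd
k=11  AddddAd
AAdAdAA
AAdAAdd
ddAAddd
dAdAAdd
dAddAAd
AdAdddd
k=12  ddAdAAd
dddAdAd
dddddAd
Adddddd
dAdddAd
AAddAAd
AdddAAd
k=13  ddddddd
dddAdAA
ddddAdA
ddddddA
dAddAAd
AAddddd
Adddddd
k=14  ddddddA
ddddAAA
AdddAdA
AdddAdA
dAdddAA
AAddddA
AAddddd
k=15  ddddddA
ddddAdd
dddAAdd
dAddAdd
dAddddd
ddAddAd
dAddddd
k=16  ddddddd
dddAAAd
dddAAAd
ddAAAdd
dAAdddd
dAAdddd
ddddddd
k=17  ddddAdd
dddAdAd
ddddddd
dAdddAd
ddddddd
dAAdddd
ddddddd
k=18  ddddAdd
ddddAdd
ddddAdd
ddddddd
dAAdddd
ddddddd
ddddddd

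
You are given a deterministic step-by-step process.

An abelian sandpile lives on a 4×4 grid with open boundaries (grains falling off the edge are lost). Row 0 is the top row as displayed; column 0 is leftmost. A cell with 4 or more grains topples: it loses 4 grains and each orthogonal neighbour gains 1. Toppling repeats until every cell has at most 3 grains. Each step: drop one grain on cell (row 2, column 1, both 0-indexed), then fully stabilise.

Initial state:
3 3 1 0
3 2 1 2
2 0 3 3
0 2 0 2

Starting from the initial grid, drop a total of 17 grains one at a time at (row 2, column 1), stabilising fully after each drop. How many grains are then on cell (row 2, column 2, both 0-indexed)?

t=0: 3 3 1 0
3 2 1 2
2 0 3 3
0 2 0 2
t=1: 3 3 1 0
3 2 1 2
2 1 3 3
0 2 0 2
t=2: 3 3 1 0
3 2 1 2
2 2 3 3
0 2 0 2
t=3: 3 3 1 0
3 2 1 2
2 3 3 3
0 2 0 2
t=4: 3 3 1 0
3 3 2 3
3 1 1 0
0 3 1 3
t=5: 3 3 1 0
3 3 2 3
3 2 1 0
0 3 1 3
t=6: 3 3 1 0
3 3 2 3
3 3 1 0
0 3 1 3
t=7: 1 1 2 0
2 2 3 3
1 3 2 0
2 0 2 3
t=8: 1 1 2 0
2 3 3 3
2 0 3 0
2 1 2 3
t=9: 1 1 2 0
2 3 3 3
2 1 3 0
2 1 2 3
t=10: 1 1 2 0
2 3 3 3
2 2 3 0
2 1 2 3
t=11: 1 1 2 0
2 3 3 3
2 3 3 0
2 1 2 3
t=12: 1 2 3 1
3 1 2 0
3 2 1 2
2 2 3 3
t=13: 1 2 3 1
3 1 2 0
3 3 1 2
2 2 3 3
t=14: 2 2 3 1
0 3 2 0
1 1 2 2
3 3 3 3
t=15: 2 2 3 1
0 3 2 0
1 2 2 2
3 3 3 3
t=16: 2 2 3 1
0 3 2 0
1 3 2 2
3 3 3 3
t=17: 3 0 1 2
1 2 1 2
3 3 2 0
0 2 2 1

2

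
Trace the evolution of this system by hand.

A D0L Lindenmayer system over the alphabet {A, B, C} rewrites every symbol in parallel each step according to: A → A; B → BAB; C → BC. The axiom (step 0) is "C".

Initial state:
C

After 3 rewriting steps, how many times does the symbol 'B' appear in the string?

gen 0: C
gen 1: BC
gen 2: BABBC
gen 3: BABABABBABBC

7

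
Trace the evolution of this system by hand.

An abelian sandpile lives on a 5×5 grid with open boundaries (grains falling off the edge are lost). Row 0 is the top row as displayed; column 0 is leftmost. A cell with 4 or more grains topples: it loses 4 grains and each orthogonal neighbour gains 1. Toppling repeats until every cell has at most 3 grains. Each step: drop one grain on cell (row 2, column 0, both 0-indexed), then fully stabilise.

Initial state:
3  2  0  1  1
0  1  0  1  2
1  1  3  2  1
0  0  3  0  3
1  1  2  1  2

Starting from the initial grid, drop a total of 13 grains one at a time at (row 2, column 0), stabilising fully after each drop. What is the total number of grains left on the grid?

[0] 3  2  0  1  1
0  1  0  1  2
1  1  3  2  1
0  0  3  0  3
1  1  2  1  2
[1] 3  2  0  1  1
0  1  0  1  2
2  1  3  2  1
0  0  3  0  3
1  1  2  1  2
[2] 3  2  0  1  1
0  1  0  1  2
3  1  3  2  1
0  0  3  0  3
1  1  2  1  2
[3] 3  2  0  1  1
1  1  0  1  2
0  2  3  2  1
1  0  3  0  3
1  1  2  1  2
[4] 3  2  0  1  1
1  1  0  1  2
1  2  3  2  1
1  0  3  0  3
1  1  2  1  2
[5] 3  2  0  1  1
1  1  0  1  2
2  2  3  2  1
1  0  3  0  3
1  1  2  1  2
[6] 3  2  0  1  1
1  1  0  1  2
3  2  3  2  1
1  0  3  0  3
1  1  2  1  2
[7] 3  2  0  1  1
2  1  0  1  2
0  3  3  2  1
2  0  3  0  3
1  1  2  1  2
[8] 3  2  0  1  1
2  1  0  1  2
1  3  3  2  1
2  0  3  0  3
1  1  2  1  2
[9] 3  2  0  1  1
2  1  0  1  2
2  3  3  2  1
2  0  3  0  3
1  1  2  1  2
[10] 3  2  0  1  1
2  1  0  1  2
3  3  3  2  1
2  0  3  0  3
1  1  2  1  2
[11] 3  2  0  1  1
3  2  1  1  2
1  1  1  3  1
3  2  0  1  3
1  1  3  1  2
[12] 3  2  0  1  1
3  2  1  1  2
2  1  1  3  1
3  2  0  1  3
1  1  3  1  2
[13] 3  2  0  1  1
3  2  1  1  2
3  1  1  3  1
3  2  0  1  3
1  1  3  1  2

42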